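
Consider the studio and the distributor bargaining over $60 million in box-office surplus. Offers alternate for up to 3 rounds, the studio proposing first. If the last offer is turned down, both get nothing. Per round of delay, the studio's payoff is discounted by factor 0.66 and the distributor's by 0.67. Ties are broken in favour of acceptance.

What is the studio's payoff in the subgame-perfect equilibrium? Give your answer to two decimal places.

46.33

Round 3 (the studio proposes): rejection yields 0 for the distributor; the studio offers 0 and keeps 60.
Round 2 (the distributor proposes): the studio can get 60 next round, worth 0.66 × 60 = 39.6 now; the distributor offers that and keeps 20.4.
Round 1 (the studio proposes): the distributor can get 20.4 next round, worth 0.67 × 20.4 = 13.668 now; the studio offers that and keeps 46.332.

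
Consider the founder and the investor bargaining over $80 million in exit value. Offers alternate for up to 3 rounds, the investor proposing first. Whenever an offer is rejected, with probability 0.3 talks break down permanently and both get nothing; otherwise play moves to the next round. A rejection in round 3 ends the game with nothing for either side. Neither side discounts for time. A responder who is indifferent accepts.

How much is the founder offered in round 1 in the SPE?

16.8

Round 3 (the investor proposes): the founder will accept anything ≥ 0, so the investor offers 0 and keeps 80.
Round 2 (the founder proposes): rejecting gives the investor an expected 0.7 × 80 = 56, so the founder offers 56, keeping 24.
Round 1 (the investor proposes): rejecting gives the founder an expected 0.7 × 24 = 16.8, so the investor offers 16.8, keeping 63.2.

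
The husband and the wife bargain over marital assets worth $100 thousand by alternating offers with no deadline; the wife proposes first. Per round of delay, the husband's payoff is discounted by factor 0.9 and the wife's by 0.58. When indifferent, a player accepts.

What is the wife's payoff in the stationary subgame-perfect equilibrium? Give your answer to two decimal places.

20.92

Let x be the wife's share when the wife proposes and y be the husband's share when the husband proposes.
The husband accepts iff offered ≥ 0.9·y, so x = 100 − 0.9y. Symmetrically y = 100 − 0.58x.
Substituting: x = 100 − 0.9(100 − 0.58x), giving x(1 − 0.58·0.9) = 100(1 − 0.9).
So x = 100 × 0.1 / 0.478 ≈ 20.9205, and the husband receives 100 − x ≈ 79.0795.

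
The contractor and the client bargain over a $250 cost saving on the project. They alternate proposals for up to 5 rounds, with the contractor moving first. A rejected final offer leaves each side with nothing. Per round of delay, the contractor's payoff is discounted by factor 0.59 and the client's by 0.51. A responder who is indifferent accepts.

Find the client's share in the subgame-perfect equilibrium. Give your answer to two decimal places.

68.00

Round 5 (the contractor proposes): the client will accept anything ≥ 0, so the contractor offers 0 and keeps 250.
Round 4 (the client proposes): the contractor can get 250 next round, worth 0.59 × 250 = 147.5 now, so the client offers 147.5, keeping 102.5.
Round 3 (the contractor proposes): the client can get 102.5 next round, worth 0.51 × 102.5 = 52.275 now, so the contractor offers 52.275, keeping 197.725.
Round 2 (the client proposes): the contractor can get 197.725 next round, worth 0.59 × 197.725 = 116.65775 now, so the client offers 116.65775, keeping 133.34225.
Round 1 (the contractor proposes): the client can get 133.34225 next round, worth 0.51 × 133.34225 = 68.0045475 now; the contractor offers that and keeps 181.9954525.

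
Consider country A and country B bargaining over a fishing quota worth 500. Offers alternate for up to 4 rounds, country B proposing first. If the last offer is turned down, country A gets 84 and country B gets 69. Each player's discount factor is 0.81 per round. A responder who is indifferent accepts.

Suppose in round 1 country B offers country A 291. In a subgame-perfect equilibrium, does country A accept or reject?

Reject

Work out country A's continuation value if the offer is rejected.
Round 4 (country A proposes): country B gets 69 if talks fail, so country A offers 69 and keeps 431.
Round 3 (country B proposes): country A can get 431 next round, worth 0.81 × 431 = 349.11 now; country B offers that and keeps 150.89.
Round 2 (country A proposes): country B can get 150.89 next round, worth 0.81 × 150.89 = 122.2209 now, so country A offers 122.2209, keeping 377.7791.
So by rejecting in round 1, country A gets 377.7791 next round, worth 0.81 × 377.7791 = 306.001071 now.
Offer 291 < 306.001071, so country A rejects.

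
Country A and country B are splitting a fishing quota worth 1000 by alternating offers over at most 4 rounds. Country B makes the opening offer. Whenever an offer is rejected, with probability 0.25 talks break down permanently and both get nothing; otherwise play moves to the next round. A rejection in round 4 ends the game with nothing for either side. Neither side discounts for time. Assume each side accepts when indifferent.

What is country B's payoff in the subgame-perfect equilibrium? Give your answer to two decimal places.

390.63

Round 4 (country A proposes): country B will accept anything ≥ 0, so country A offers 0 and keeps 1000.
Round 3 (country B proposes): rejecting gives country A an expected 0.75 × 1000 = 750. Country B offers 750 and keeps 1000 − 750 = 250.
Round 2 (country A proposes): rejecting gives country B an expected 0.75 × 250 = 187.5. Country A offers 187.5 and keeps 1000 − 187.5 = 812.5.
Round 1 (country B proposes): rejecting gives country A an expected 0.75 × 812.5 = 609.375; country B offers that and keeps 390.625.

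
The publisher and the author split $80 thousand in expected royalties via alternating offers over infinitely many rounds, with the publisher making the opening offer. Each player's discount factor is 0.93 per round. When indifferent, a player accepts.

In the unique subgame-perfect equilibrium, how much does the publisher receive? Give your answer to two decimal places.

41.45

In a stationary SPE each proposer offers the other exactly their discounted continuation value.
If the publisher keeps x when proposing and the author keeps y when proposing, then x = 80 − 0.93y and y = 80 − 0.93x.
Solving: x = 80(1 − 0.93) / (1 − 0.93·0.93) = 5.6 / 0.1351 ≈ 41.4508.
The author gets 80 − 41.4508 ≈ 38.5492.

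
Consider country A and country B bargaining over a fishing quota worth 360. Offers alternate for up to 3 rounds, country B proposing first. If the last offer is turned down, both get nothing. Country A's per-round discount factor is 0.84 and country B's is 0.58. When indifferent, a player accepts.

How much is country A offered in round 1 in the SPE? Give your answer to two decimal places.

Round 3 (country B proposes): rejection yields 0 for country A; country B offers 0 and keeps 360.
Round 2 (country A proposes): country B can get 360 next round, worth 0.58 × 360 = 208.8 now, so country A offers 208.8, keeping 151.2.
Round 1 (country B proposes): country A can get 151.2 next round, worth 0.84 × 151.2 = 127.008 now, so country B offers 127.008, keeping 232.992.

127.01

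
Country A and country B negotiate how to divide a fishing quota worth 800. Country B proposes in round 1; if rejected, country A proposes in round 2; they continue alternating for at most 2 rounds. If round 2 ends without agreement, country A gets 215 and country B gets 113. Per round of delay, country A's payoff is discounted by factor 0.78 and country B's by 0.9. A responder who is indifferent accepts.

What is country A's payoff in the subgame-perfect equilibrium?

Solve by backward induction from round 2.
Round 2 (country A proposes): country B gets 113 if talks fail, so country A offers 113 and keeps 687.
Round 1 (country B proposes): country A can get 687 next round, worth 0.78 × 687 = 535.86 now; country B offers that and keeps 264.14.

535.86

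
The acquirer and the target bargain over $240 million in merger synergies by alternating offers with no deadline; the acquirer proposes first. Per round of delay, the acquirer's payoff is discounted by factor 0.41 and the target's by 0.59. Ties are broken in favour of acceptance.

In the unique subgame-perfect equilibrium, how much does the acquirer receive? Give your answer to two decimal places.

129.80

In a stationary SPE each proposer offers the other exactly their discounted continuation value.
If the acquirer keeps x when proposing and the target keeps y when proposing, then x = 240 − 0.59y and y = 240 − 0.41x.
Solving: x = 240(1 − 0.59) / (1 − 0.41·0.59) = 98.4 / 0.7581 ≈ 129.7982.
The target gets 240 − 129.7982 ≈ 110.2018.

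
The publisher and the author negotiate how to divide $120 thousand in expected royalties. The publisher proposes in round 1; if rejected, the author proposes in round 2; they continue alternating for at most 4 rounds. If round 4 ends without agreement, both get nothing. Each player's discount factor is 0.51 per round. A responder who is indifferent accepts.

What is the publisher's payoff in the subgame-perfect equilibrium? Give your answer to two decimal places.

Solve by backward induction from round 4.
Round 4 (the author proposes): the publisher will accept anything ≥ 0, so the author offers 0 and keeps 120.
Round 3 (the publisher proposes): the author can get 120 next round, worth 0.51 × 120 = 61.2 now, so the publisher offers 61.2, keeping 58.8.
Round 2 (the author proposes): the publisher can get 58.8 next round, worth 0.51 × 58.8 = 29.988 now. The author offers 29.988 and keeps 120 − 29.988 = 90.012.
Round 1 (the publisher proposes): the author can get 90.012 next round, worth 0.51 × 90.012 = 45.90612 now; the publisher offers that and keeps 74.09388.

74.09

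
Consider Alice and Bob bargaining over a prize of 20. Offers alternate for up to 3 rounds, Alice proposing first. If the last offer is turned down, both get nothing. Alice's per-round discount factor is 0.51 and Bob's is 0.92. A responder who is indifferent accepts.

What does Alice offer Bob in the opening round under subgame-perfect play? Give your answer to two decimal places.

9.02

Round 3 (Alice proposes): rejection yields 0 for Bob; Alice offers 0 and keeps 20.
Round 2 (Bob proposes): Alice can get 20 next round, worth 0.51 × 20 = 10.2 now; Bob offers that and keeps 9.8.
Round 1 (Alice proposes): Bob can get 9.8 next round, worth 0.92 × 9.8 = 9.016 now; Alice offers that and keeps 10.984.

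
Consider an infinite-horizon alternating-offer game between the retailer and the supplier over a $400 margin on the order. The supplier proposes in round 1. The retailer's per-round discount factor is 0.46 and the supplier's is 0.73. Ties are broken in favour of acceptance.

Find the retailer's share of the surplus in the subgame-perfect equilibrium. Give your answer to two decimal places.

In a stationary SPE each proposer offers the other exactly their discounted continuation value.
If the supplier keeps x when proposing and the retailer keeps y when proposing, then x = 400 − 0.46y and y = 400 − 0.73x.
Solving: x = 400(1 − 0.46) / (1 − 0.73·0.46) = 216 / 0.6642 ≈ 325.2033.
The retailer gets 400 − 325.2033 ≈ 74.7967.

74.80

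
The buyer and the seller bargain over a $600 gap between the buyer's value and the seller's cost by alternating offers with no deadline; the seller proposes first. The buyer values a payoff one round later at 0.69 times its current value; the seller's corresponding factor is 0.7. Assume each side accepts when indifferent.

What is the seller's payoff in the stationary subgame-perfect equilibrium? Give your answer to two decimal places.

Let x be the seller's share when the seller proposes and y be the buyer's share when the buyer proposes.
The buyer accepts iff offered ≥ 0.69·y, so x = 600 − 0.69y. Symmetrically y = 600 − 0.7x.
Substituting: x = 600 − 0.69(600 − 0.7x), giving x(1 − 0.7·0.69) = 600(1 − 0.69).
So x = 600 × 0.31 / 0.517 ≈ 359.7679, and the buyer receives 600 − x ≈ 240.2321.

359.77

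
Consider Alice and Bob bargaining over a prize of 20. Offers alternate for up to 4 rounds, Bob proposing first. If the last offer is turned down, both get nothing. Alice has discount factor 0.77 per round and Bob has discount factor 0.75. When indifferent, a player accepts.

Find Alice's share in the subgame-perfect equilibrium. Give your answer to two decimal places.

12.74

Work backward from the last round.
Round 4 (Alice proposes): Bob will accept anything ≥ 0, so Alice offers 0 and keeps 20.
Round 3 (Bob proposes): Alice can get 20 next round, worth 0.77 × 20 = 15.4 now; Bob offers that and keeps 4.6.
Round 2 (Alice proposes): Bob can get 4.6 next round, worth 0.75 × 4.6 = 3.45 now; Alice offers that and keeps 16.55.
Round 1 (Bob proposes): Alice can get 16.55 next round, worth 0.77 × 16.55 = 12.7435 now; Bob offers that and keeps 7.2565.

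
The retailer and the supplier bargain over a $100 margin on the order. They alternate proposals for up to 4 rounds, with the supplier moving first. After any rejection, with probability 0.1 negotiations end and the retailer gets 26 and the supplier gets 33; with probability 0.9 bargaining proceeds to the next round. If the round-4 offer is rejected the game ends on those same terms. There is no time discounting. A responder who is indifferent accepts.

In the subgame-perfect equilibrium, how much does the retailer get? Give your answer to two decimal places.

59.58

Round 4 (the retailer proposes): the supplier gets 33 if talks fail, so the retailer offers 33 and keeps 67.
Round 3 (the supplier proposes): rejecting gives the retailer an expected 0.9 × 67 + 0.1 × 26 = 62.9; the supplier offers that and keeps 37.1.
Round 2 (the retailer proposes): rejecting gives the supplier an expected 0.9 × 37.1 + 0.1 × 33 = 36.69. The retailer offers 36.69 and keeps 100 − 36.69 = 63.31.
Round 1 (the supplier proposes): rejecting gives the retailer an expected 0.9 × 63.31 + 0.1 × 26 = 59.579. The supplier offers 59.579 and keeps 100 − 59.579 = 40.421.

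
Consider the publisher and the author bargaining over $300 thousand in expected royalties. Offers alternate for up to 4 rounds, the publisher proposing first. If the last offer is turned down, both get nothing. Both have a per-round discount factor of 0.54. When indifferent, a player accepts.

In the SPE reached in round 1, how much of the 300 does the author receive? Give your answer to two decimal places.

121.76

Work backward from the last round.
Round 4 (the author proposes): rejection yields 0 for the publisher; the author offers 0 and keeps 300.
Round 3 (the publisher proposes): the author can get 300 next round, worth 0.54 × 300 = 162 now, so the publisher offers 162, keeping 138.
Round 2 (the author proposes): the publisher can get 138 next round, worth 0.54 × 138 = 74.52 now. The author offers 74.52 and keeps 300 − 74.52 = 225.48.
Round 1 (the publisher proposes): the author can get 225.48 next round, worth 0.54 × 225.48 = 121.7592 now. The publisher offers 121.7592 and keeps 300 − 121.7592 = 178.2408.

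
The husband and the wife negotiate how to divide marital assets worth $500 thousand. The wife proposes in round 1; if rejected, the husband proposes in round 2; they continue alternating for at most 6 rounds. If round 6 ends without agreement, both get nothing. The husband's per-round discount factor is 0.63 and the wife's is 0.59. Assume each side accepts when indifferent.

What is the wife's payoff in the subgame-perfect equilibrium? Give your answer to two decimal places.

279.32

Round 6 (the husband proposes): rejection yields 0 for the wife; the husband offers 0 and keeps 500.
Round 5 (the wife proposes): the husband can get 500 next round, worth 0.63 × 500 = 315 now, so the wife offers 315, keeping 185.
Round 4 (the husband proposes): the wife can get 185 next round, worth 0.59 × 185 = 109.15 now; the husband offers that and keeps 390.85.
Round 3 (the wife proposes): the husband can get 390.85 next round, worth 0.63 × 390.85 = 246.2355 now, so the wife offers 246.2355, keeping 253.7645.
Round 2 (the husband proposes): the wife can get 253.7645 next round, worth 0.59 × 253.7645 = 149.721055 now. The husband offers 149.721055 and keeps 500 − 149.721055 = 350.278945.
Round 1 (the wife proposes): the husband can get 350.278945 next round, worth 0.63 × 350.278945 = 220.67573535 now. The wife offers 220.67573535 and keeps 500 − 220.67573535 = 279.32426465.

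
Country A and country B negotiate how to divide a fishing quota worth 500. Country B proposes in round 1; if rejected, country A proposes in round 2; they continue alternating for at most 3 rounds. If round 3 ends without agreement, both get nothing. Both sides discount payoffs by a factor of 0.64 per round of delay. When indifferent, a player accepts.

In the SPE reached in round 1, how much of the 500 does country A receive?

115.2

Round 3 (country B proposes): rejection yields 0 for country A; country B offers 0 and keeps 500.
Round 2 (country A proposes): country B can get 500 next round, worth 0.64 × 500 = 320 now; country A offers that and keeps 180.
Round 1 (country B proposes): country A can get 180 next round, worth 0.64 × 180 = 115.2 now; country B offers that and keeps 384.8.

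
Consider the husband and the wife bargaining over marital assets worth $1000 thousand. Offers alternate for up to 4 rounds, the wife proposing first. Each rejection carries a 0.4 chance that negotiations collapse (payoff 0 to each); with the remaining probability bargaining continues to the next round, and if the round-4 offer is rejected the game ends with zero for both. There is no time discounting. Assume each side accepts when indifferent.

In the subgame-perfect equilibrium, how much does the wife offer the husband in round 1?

456

Round 4 (the husband proposes): rejection yields 0 for the wife; the husband offers 0 and keeps 1000.
Round 3 (the wife proposes): rejecting gives the husband an expected 0.6 × 1000 = 600, so the wife offers 600, keeping 400.
Round 2 (the husband proposes): rejecting gives the wife an expected 0.6 × 400 = 240. The husband offers 240 and keeps 1000 − 240 = 760.
Round 1 (the wife proposes): rejecting gives the husband an expected 0.6 × 760 = 456. The wife offers 456 and keeps 1000 − 456 = 544.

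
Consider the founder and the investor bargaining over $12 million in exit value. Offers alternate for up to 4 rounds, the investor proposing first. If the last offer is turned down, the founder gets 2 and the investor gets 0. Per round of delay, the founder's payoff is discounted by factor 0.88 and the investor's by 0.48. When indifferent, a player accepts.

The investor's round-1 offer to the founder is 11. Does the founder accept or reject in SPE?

Accept

Round 4 (the founder proposes): the investor will accept anything ≥ 0, so the founder offers 0 and keeps 12.
Round 3 (the investor proposes): the founder can get 12 next round, worth 0.88 × 12 = 10.56 now, so the investor offers 10.56, keeping 1.44.
Round 2 (the founder proposes): the investor can get 1.44 next round, worth 0.48 × 1.44 = 0.6912 now, so the founder offers 0.6912, keeping 11.3088.
So by rejecting in round 1, the founder gets 11.3088 next round, worth 0.88 × 11.3088 = 9.951744 now.
Offer 11 ≥ 9.951744, so the founder accepts.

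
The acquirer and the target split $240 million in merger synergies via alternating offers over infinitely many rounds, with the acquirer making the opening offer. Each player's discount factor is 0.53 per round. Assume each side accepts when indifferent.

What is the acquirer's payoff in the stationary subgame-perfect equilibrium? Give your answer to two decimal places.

When the acquirer proposes, the target accepts any offer worth at least 0.53 times what the target would get by proposing next round; and vice versa.
This gives x = 240 − 0.53y and y = 240 − 0.53x, where x and y are each side's share when it proposes.
Hence (1 − 0.53·0.53)x = 240(1 − 0.53), i.e. 0.7191·x = 112.8.
x ≈ 156.8627; the target's share is 240 − x ≈ 83.1373.

156.86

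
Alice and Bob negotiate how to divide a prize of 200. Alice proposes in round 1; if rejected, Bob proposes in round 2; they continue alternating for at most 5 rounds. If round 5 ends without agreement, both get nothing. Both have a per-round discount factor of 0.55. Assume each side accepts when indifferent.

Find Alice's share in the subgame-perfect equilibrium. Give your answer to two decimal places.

Round 5 (Alice proposes): rejection yields 0 for Bob; Alice offers 0 and keeps 200.
Round 4 (Bob proposes): Alice can get 200 next round, worth 0.55 × 200 = 110 now, so Bob offers 110, keeping 90.
Round 3 (Alice proposes): Bob can get 90 next round, worth 0.55 × 90 = 49.5 now. Alice offers 49.5 and keeps 200 − 49.5 = 150.5.
Round 2 (Bob proposes): Alice can get 150.5 next round, worth 0.55 × 150.5 = 82.775 now. Bob offers 82.775 and keeps 200 − 82.775 = 117.225.
Round 1 (Alice proposes): Bob can get 117.225 next round, worth 0.55 × 117.225 = 64.47375 now. Alice offers 64.47375 and keeps 200 − 64.47375 = 135.52625.

135.53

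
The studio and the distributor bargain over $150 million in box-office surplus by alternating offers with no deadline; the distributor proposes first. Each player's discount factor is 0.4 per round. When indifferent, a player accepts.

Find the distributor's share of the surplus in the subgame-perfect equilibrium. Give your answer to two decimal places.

107.14

Let x be the distributor's share when the distributor proposes and y be the studio's share when the studio proposes.
The studio accepts iff offered ≥ 0.4·y, so x = 150 − 0.4y. Symmetrically y = 150 − 0.4x.
Substituting: x = 150 − 0.4(150 − 0.4x), giving x(1 − 0.4·0.4) = 150(1 − 0.4).
So x = 150 × 0.6 / 0.84 ≈ 107.1429, and the studio receives 150 − x ≈ 42.8571.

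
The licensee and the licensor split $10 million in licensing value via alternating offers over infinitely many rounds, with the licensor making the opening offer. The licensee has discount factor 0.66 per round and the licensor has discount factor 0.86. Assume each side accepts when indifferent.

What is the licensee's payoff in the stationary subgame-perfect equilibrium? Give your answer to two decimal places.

2.14

In a stationary SPE each proposer offers the other exactly their discounted continuation value.
If the licensor keeps x when proposing and the licensee keeps y when proposing, then x = 10 − 0.66y and y = 10 − 0.86x.
Solving: x = 10(1 − 0.66) / (1 − 0.86·0.66) = 3.4 / 0.4324 ≈ 7.8631.
The licensee gets 10 − 7.8631 ≈ 2.1369.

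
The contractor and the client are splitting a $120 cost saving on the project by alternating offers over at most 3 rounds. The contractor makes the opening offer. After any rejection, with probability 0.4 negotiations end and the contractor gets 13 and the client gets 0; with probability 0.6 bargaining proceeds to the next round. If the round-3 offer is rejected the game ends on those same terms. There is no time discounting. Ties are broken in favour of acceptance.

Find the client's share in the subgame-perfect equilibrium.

Round 3 (the contractor proposes): rejection yields 0 for the client; the contractor offers 0 and keeps 120.
Round 2 (the client proposes): rejecting gives the contractor an expected 0.6 × 120 + 0.4 × 13 = 77.2; the client offers that and keeps 42.8.
Round 1 (the contractor proposes): rejecting gives the client an expected 0.6 × 42.8 = 25.68; the contractor offers that and keeps 94.32.

25.68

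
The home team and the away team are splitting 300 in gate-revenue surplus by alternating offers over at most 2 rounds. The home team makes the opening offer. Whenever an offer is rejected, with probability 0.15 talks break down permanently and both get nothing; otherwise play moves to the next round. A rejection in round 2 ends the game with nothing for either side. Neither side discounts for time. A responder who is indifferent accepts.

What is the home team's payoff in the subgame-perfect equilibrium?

45

Round 2 (the away team proposes): the home team will accept anything ≥ 0, so the away team offers 0 and keeps 300.
Round 1 (the home team proposes): rejecting gives the away team an expected 0.85 × 300 = 255. The home team offers 255 and keeps 300 − 255 = 45.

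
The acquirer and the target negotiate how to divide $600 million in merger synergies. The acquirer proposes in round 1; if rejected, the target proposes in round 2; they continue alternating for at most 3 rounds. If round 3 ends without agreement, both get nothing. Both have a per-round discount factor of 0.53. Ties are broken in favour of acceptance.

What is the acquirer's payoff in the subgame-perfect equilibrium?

By backward induction:
Round 3 (the acquirer proposes): rejection yields 0 for the target; the acquirer offers 0 and keeps 600.
Round 2 (the target proposes): the acquirer can get 600 next round, worth 0.53 × 600 = 318 now. The target offers 318 and keeps 600 − 318 = 282.
Round 1 (the acquirer proposes): the target can get 282 next round, worth 0.53 × 282 = 149.46 now; the acquirer offers that and keeps 450.54.

450.54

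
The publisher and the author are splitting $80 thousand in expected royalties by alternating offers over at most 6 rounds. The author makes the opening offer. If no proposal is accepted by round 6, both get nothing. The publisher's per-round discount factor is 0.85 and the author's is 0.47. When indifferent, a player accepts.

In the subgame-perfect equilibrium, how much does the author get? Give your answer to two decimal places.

18.71

Round 6 (the publisher proposes): the author will accept anything ≥ 0, so the publisher offers 0 and keeps 80.
Round 5 (the author proposes): the publisher can get 80 next round, worth 0.85 × 80 = 68 now. The author offers 68 and keeps 80 − 68 = 12.
Round 4 (the publisher proposes): the author can get 12 next round, worth 0.47 × 12 = 5.64 now; the publisher offers that and keeps 74.36.
Round 3 (the author proposes): the publisher can get 74.36 next round, worth 0.85 × 74.36 = 63.206 now, so the author offers 63.206, keeping 16.794.
Round 2 (the publisher proposes): the author can get 16.794 next round, worth 0.47 × 16.794 = 7.89318 now. The publisher offers 7.89318 and keeps 80 − 7.89318 = 72.10682.
Round 1 (the author proposes): the publisher can get 72.10682 next round, worth 0.85 × 72.10682 = 61.290797 now, so the author offers 61.290797, keeping 18.709203.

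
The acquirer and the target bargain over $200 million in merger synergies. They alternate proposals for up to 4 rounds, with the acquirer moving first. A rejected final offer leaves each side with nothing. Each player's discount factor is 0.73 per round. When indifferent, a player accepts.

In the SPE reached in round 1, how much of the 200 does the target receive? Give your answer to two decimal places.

By backward induction:
Round 4 (the target proposes): rejection yields 0 for the acquirer; the target offers 0 and keeps 200.
Round 3 (the acquirer proposes): the target can get 200 next round, worth 0.73 × 200 = 146 now. The acquirer offers 146 and keeps 200 − 146 = 54.
Round 2 (the target proposes): the acquirer can get 54 next round, worth 0.73 × 54 = 39.42 now; the target offers that and keeps 160.58.
Round 1 (the acquirer proposes): the target can get 160.58 next round, worth 0.73 × 160.58 = 117.2234 now. The acquirer offers 117.2234 and keeps 200 − 117.2234 = 82.7766.

117.22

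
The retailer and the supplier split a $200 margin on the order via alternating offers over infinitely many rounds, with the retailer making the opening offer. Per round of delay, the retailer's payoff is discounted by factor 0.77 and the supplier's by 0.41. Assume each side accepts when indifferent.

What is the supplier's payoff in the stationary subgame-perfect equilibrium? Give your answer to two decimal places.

Let x be the retailer's share when the retailer proposes and y be the supplier's share when the supplier proposes.
The supplier accepts iff offered ≥ 0.41·y, so x = 200 − 0.41y. Symmetrically y = 200 − 0.77x.
Substituting: x = 200 − 0.41(200 − 0.77x), giving x(1 − 0.77·0.41) = 200(1 − 0.41).
So x = 200 × 0.59 / 0.6843 ≈ 172.4390, and the supplier receives 200 − x ≈ 27.5610.

27.56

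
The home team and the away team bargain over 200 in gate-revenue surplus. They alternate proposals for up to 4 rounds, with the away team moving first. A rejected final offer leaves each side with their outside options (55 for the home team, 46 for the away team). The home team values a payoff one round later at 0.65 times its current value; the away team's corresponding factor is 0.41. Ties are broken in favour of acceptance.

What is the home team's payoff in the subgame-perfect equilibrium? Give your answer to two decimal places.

Round 4 (the home team proposes): the away team gets 46 if talks fail, so the home team offers 46 and keeps 154.
Round 3 (the away team proposes): the home team can get 154 next round, worth 0.65 × 154 = 100.1 now. The away team offers 100.1 and keeps 200 − 100.1 = 99.9.
Round 2 (the home team proposes): the away team can get 99.9 next round, worth 0.41 × 99.9 = 40.959 now, so the home team offers 40.959, keeping 159.041.
Round 1 (the away team proposes): the home team can get 159.041 next round, worth 0.65 × 159.041 = 103.37665 now. The away team offers 103.37665 and keeps 200 − 103.37665 = 96.62335.

103.38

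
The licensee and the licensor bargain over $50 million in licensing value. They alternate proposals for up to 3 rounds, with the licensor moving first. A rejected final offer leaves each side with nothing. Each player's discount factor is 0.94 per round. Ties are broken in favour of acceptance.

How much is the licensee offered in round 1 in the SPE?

2.82

Round 3 (the licensor proposes): rejection yields 0 for the licensee; the licensor offers 0 and keeps 50.
Round 2 (the licensee proposes): the licensor can get 50 next round, worth 0.94 × 50 = 47 now, so the licensee offers 47, keeping 3.
Round 1 (the licensor proposes): the licensee can get 3 next round, worth 0.94 × 3 = 2.82 now, so the licensor offers 2.82, keeping 47.18.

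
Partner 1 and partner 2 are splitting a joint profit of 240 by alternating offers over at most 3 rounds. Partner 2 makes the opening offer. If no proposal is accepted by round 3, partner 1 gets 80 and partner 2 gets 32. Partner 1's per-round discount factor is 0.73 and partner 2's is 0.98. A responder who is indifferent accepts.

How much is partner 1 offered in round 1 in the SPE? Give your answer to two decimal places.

Round 3 (partner 2 proposes): partner 1 gets 80 if talks fail, so partner 2 offers 80 and keeps 160.
Round 2 (partner 1 proposes): partner 2 can get 160 next round, worth 0.98 × 160 = 156.8 now; partner 1 offers that and keeps 83.2.
Round 1 (partner 2 proposes): partner 1 can get 83.2 next round, worth 0.73 × 83.2 = 60.736 now, so partner 2 offers 60.736, keeping 179.264.

60.74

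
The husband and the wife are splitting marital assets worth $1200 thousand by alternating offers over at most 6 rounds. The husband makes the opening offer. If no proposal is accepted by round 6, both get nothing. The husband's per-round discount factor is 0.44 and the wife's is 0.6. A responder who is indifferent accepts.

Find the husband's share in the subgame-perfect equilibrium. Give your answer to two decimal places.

640.17

Round 6 (the wife proposes): rejection yields 0 for the husband; the wife offers 0 and keeps 1200.
Round 5 (the husband proposes): the wife can get 1200 next round, worth 0.6 × 1200 = 720 now, so the husband offers 720, keeping 480.
Round 4 (the wife proposes): the husband can get 480 next round, worth 0.44 × 480 = 211.2 now. The wife offers 211.2 and keeps 1200 − 211.2 = 988.8.
Round 3 (the husband proposes): the wife can get 988.8 next round, worth 0.6 × 988.8 = 593.28 now. The husband offers 593.28 and keeps 1200 − 593.28 = 606.72.
Round 2 (the wife proposes): the husband can get 606.72 next round, worth 0.44 × 606.72 = 266.9568 now. The wife offers 266.9568 and keeps 1200 − 266.9568 = 933.0432.
Round 1 (the husband proposes): the wife can get 933.0432 next round, worth 0.6 × 933.0432 = 559.82592 now. The husband offers 559.82592 and keeps 1200 − 559.82592 = 640.17408.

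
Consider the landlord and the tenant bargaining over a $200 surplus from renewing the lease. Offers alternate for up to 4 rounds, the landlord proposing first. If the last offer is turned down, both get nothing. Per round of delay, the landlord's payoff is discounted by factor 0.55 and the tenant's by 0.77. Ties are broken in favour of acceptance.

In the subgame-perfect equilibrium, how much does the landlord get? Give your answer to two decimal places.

Round 4 (the tenant proposes): rejection yields 0 for the landlord; the tenant offers 0 and keeps 200.
Round 3 (the landlord proposes): the tenant can get 200 next round, worth 0.77 × 200 = 154 now. The landlord offers 154 and keeps 200 − 154 = 46.
Round 2 (the tenant proposes): the landlord can get 46 next round, worth 0.55 × 46 = 25.3 now. The tenant offers 25.3 and keeps 200 − 25.3 = 174.7.
Round 1 (the landlord proposes): the tenant can get 174.7 next round, worth 0.77 × 174.7 = 134.519 now. The landlord offers 134.519 and keeps 200 − 134.519 = 65.481.

65.48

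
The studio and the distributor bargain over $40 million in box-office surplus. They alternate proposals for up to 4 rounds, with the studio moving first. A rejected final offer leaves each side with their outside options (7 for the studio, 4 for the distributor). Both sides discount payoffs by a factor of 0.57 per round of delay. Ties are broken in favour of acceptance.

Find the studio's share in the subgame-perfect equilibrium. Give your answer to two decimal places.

24.08

Work backward from the last round.
Round 4 (the distributor proposes): the studio gets 7 if talks fail, so the distributor offers 7 and keeps 33.
Round 3 (the studio proposes): the distributor can get 33 next round, worth 0.57 × 33 = 18.81 now; the studio offers that and keeps 21.19.
Round 2 (the distributor proposes): the studio can get 21.19 next round, worth 0.57 × 21.19 = 12.0783 now, so the distributor offers 12.0783, keeping 27.9217.
Round 1 (the studio proposes): the distributor can get 27.9217 next round, worth 0.57 × 27.9217 = 15.915369 now. The studio offers 15.915369 and keeps 40 − 15.915369 = 24.084631.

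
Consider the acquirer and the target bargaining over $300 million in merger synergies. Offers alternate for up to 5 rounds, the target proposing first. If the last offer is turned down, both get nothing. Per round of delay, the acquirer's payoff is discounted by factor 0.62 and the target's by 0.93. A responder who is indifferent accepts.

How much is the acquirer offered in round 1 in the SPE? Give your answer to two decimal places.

20.53

Round 5 (the target proposes): the acquirer will accept anything ≥ 0, so the target offers 0 and keeps 300.
Round 4 (the acquirer proposes): the target can get 300 next round, worth 0.93 × 300 = 279 now. The acquirer offers 279 and keeps 300 − 279 = 21.
Round 3 (the target proposes): the acquirer can get 21 next round, worth 0.62 × 21 = 13.02 now. The target offers 13.02 and keeps 300 − 13.02 = 286.98.
Round 2 (the acquirer proposes): the target can get 286.98 next round, worth 0.93 × 286.98 = 266.8914 now, so the acquirer offers 266.8914, keeping 33.1086.
Round 1 (the target proposes): the acquirer can get 33.1086 next round, worth 0.62 × 33.1086 = 20.527332 now, so the target offers 20.527332, keeping 279.472668.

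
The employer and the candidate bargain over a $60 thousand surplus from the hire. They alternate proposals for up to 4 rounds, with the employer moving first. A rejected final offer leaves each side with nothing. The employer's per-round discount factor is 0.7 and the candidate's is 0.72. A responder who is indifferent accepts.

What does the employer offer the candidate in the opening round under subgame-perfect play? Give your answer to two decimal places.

Round 4 (the candidate proposes): rejection yields 0 for the employer; the candidate offers 0 and keeps 60.
Round 3 (the employer proposes): the candidate can get 60 next round, worth 0.72 × 60 = 43.2 now, so the employer offers 43.2, keeping 16.8.
Round 2 (the candidate proposes): the employer can get 16.8 next round, worth 0.7 × 16.8 = 11.76 now; the candidate offers that and keeps 48.24.
Round 1 (the employer proposes): the candidate can get 48.24 next round, worth 0.72 × 48.24 = 34.7328 now, so the employer offers 34.7328, keeping 25.2672.

34.73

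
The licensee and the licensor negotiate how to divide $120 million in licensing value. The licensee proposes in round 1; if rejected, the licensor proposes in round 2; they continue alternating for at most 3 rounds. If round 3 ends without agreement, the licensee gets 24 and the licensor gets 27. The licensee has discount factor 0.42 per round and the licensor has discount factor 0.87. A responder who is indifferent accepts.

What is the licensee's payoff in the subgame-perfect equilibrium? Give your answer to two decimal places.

49.58

By backward induction:
Round 3 (the licensee proposes): the licensor gets 27 if talks fail, so the licensee offers 27 and keeps 93.
Round 2 (the licensor proposes): the licensee can get 93 next round, worth 0.42 × 93 = 39.06 now. The licensor offers 39.06 and keeps 120 − 39.06 = 80.94.
Round 1 (the licensee proposes): the licensor can get 80.94 next round, worth 0.87 × 80.94 = 70.4178 now. The licensee offers 70.4178 and keeps 120 − 70.4178 = 49.5822.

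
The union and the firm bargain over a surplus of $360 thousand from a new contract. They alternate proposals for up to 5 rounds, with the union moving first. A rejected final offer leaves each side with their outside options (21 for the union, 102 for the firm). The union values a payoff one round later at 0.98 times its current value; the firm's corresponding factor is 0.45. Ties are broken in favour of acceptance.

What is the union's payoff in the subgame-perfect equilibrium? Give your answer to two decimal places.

Round 5 (the union proposes): the firm gets 102 if talks fail, so the union offers 102 and keeps 258.
Round 4 (the firm proposes): the union can get 258 next round, worth 0.98 × 258 = 252.84 now, so the firm offers 252.84, keeping 107.16.
Round 3 (the union proposes): the firm can get 107.16 next round, worth 0.45 × 107.16 = 48.222 now, so the union offers 48.222, keeping 311.778.
Round 2 (the firm proposes): the union can get 311.778 next round, worth 0.98 × 311.778 = 305.54244 now; the firm offers that and keeps 54.45756.
Round 1 (the union proposes): the firm can get 54.45756 next round, worth 0.45 × 54.45756 = 24.505902 now; the union offers that and keeps 335.494098.

335.49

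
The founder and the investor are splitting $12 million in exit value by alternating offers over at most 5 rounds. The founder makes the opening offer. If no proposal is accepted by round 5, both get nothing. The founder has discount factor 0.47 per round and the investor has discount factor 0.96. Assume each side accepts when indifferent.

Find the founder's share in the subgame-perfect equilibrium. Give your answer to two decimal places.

Round 5 (the founder proposes): rejection yields 0 for the investor; the founder offers 0 and keeps 12.
Round 4 (the investor proposes): the founder can get 12 next round, worth 0.47 × 12 = 5.64 now, so the investor offers 5.64, keeping 6.36.
Round 3 (the founder proposes): the investor can get 6.36 next round, worth 0.96 × 6.36 = 6.1056 now, so the founder offers 6.1056, keeping 5.8944.
Round 2 (the investor proposes): the founder can get 5.8944 next round, worth 0.47 × 5.8944 = 2.770368 now, so the investor offers 2.770368, keeping 9.229632.
Round 1 (the founder proposes): the investor can get 9.229632 next round, worth 0.96 × 9.229632 = 8.86044672 now, so the founder offers 8.86044672, keeping 3.13955328.

3.14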